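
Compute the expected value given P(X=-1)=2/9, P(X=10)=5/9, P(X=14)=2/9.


E[X] = sum(x * P(x))
= -1*2/9 + 10*5/9 + 14*2/9
= 76/9

76/9


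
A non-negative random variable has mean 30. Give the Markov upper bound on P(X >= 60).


Markov: P(X >= a) <= E[X]/a
P(X >= 60) <= 30/60 = 1/2

1/2


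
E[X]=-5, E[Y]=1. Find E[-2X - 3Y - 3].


E[-2X - 3Y - 3] = -2*E[X] - 3*E[Y] - 3
= (-2)*(-5) + (-3)*(1) + (-3)
= 10 - 3 - 3 = 4

4


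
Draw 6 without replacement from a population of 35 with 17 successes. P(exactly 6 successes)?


P(X=6) = C(17,6)*C(18,0) / C(35,6)
= 12376*1 / 1623160
= 12376/1623160 = 13/1705

13/1705


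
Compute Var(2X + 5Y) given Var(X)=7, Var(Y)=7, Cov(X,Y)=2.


Var(2X + 5Y) = 2^2*Var(X) + 5^2*Var(Y) + 2*2*5*Cov(X,Y)
= 4*7 + 25*7 + 20*2
= 28 + 175 + 40 = 243

243


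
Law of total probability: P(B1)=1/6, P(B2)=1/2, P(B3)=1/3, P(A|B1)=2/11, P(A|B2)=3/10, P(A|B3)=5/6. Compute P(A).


P(A) = P(A|B1)P(B1) + P(A|B2)P(B2) + P(A|B3)P(B3)
= 2/11*1/6 + 3/10*1/2 + 5/6*1/3
= 1/33 + 3/20 + 5/18 = 907/1980

907/1980


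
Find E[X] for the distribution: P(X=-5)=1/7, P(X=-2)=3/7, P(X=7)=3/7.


E[X] = sum(x * P(x))
= -5*1/7 - 2*3/7 + 7*3/7
= 10/7

10/7


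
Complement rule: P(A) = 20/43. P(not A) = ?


P(A') = 1 - P(A) = 1 - 20/43 = 23/43

23/43


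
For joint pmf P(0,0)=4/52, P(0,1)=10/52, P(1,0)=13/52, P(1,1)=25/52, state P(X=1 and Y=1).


Read from table: P(X=1, Y=1) = 25/52

25/52


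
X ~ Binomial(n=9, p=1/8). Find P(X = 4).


P(X=4) = C(9,4) * p^4 * (1-p)^5
= 126 * 1/4096 * 16807/32768
= 1058841/67108864

1058841/67108864


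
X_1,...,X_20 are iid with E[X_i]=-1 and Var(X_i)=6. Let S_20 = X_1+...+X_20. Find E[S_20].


E[S_n] = n*E[X_1] = 20*-1 = -20

-20


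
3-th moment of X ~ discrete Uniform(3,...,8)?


E[X^3] = (1/6) * sum(x^3 for x=3..8)
= 1287/6 = 429/2

429/2


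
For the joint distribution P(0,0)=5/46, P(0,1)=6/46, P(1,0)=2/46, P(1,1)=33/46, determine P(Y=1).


P(Y=1) = P(0,1)+P(1,1) = 6/46 + 33/46 = 39/46

39/46


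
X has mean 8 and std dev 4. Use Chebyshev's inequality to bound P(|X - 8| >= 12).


k = 12/4 = 3
Chebyshev: P(|X-mu| >= k*sigma) <= 1/k^2 = 1/3^2 = 1/9

1/9


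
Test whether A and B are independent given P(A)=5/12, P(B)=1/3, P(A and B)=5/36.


P(A)*P(B) = 5/12*1/3 = 5/36
P(A∩B) = 5/36, which equals P(A)P(B), so independent

Yes, A and B are independent


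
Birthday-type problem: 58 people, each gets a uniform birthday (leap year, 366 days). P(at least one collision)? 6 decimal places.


P(all different) = prod((366-i)/366 for i=0..57) = 0.008451
P(at least one match) = 1 - 0.008451 = 0.991549

0.991549


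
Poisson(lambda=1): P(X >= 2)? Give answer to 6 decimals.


P(X>=2) = 1 - P(X<=1) = 1 - (e^(-1)*1^0/0! + e^(-1)*1^1/1!)
≈ 1 - (0.3678794412 + 0.3678794412)
= 1 - 0.7357588824 = 0.2642411176
≈ 0.264241

0.264241


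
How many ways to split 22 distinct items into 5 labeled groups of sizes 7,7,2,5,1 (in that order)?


22! = 1124000727777607680000
Denominator: 7!=5040 * 7!=5040 * 2!=2 * 5!=120 * 1!=1
Coefficient = 1124000727777607680000 / 6096384000 = 184371707520

184371707520


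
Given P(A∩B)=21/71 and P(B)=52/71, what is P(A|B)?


P(A|B) = P(A∩B)/P(B) = (42/142)/(104/142) = 42/104 = 21/52

21/52


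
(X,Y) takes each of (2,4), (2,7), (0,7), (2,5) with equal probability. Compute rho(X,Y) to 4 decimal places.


Cov(X,Y) = -0.6250, Var(X) = 0.7500, Var(Y) = 1.6875
rho = Cov/(sqrt(VarX)*sqrt(VarY)) = -0.5556

-0.5556


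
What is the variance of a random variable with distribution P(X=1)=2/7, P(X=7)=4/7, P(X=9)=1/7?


E[X] = 39/7, E[X^2] = 279/7
Var(X) = E[X^2] - (E[X])^2 = 279/7 - (39/7)^2 = 432/49

432/49


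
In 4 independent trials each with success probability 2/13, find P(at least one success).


P(at least one) = 1 - P(none)
P(none) = (1 - 2/13)^4 = (11/13)^4 = 14641/28561
P(at least one) = 1 - 14641/28561 = 13920/28561

13920/28561


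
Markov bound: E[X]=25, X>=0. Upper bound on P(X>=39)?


Markov: P(X >= a) <= E[X]/a
P(X >= 39) <= 25/39

25/39


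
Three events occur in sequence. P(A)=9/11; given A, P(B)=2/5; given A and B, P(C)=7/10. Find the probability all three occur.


P(A∩B∩C) = P(A) * P(B|A) * P(C|A∩B)
= 9/11 * 2/5 * 7/10
= 18/55 * 7/10 = 63/275

63/275


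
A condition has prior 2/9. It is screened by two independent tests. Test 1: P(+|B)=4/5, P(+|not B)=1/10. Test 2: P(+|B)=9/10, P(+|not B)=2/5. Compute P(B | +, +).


After test 1: P(+) = 4/5*2/9 + 1/10*7/9 = 23/90
P(B|+) = (8/45)/(23/90) = 16/23
After test 2 (use post1 as new prior): P(+) = 9/10*16/23 + 2/5*7/23 = 86/115
P(B|+,+) = (72/115)/(86/115) = 36/43

36/43


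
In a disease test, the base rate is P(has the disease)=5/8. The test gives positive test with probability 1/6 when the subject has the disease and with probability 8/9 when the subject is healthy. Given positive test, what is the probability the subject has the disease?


P(A) = P(A|B)P(B) + P(A|B')P(B') = 1/6*5/8 + 8/9*3/8 = 7/16
P(B|A) = P(A|B)P(B)/P(A) = (5/48)/(7/16) = 5/21

5/21


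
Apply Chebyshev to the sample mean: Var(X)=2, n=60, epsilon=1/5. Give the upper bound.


Var(Xbar) = Var(X)/n = 2/60
Chebyshev: P(|Xbar-mu| >= 1/5) <= Var(Xbar)/(1/5)^2 = (1/30)/(1/25) = 5/6

5/6


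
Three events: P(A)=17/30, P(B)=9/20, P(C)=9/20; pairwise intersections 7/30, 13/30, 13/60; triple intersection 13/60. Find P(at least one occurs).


P(A∪B∪C) = P(A)+P(B)+P(C) - P(AB)-P(AC)-P(BC) + P(ABC)
= 17/30+9/20+9/20 - 7/30-13/30-13/60 + 13/60
= 4/5

4/5


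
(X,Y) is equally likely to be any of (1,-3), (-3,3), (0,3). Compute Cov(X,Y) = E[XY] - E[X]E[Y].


E[X]=-2/3, E[Y]=1, E[XY]=-4
Cov(X,Y) = E[XY] - E[X]E[Y] = -4 + 2/3*1 = -10/3

-10/3


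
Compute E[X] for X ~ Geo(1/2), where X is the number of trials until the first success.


For geometric (trials until first success), E[X] = 1/p = 1/(1/2) = 2

2


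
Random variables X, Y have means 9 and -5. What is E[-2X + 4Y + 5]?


E[-2X + 4Y + 5] = -2*E[X] + 4*E[Y] + 5
= (-2)*(9) + (4)*(-5) + (5)
= -18 - 20 + 5 = -33

-33


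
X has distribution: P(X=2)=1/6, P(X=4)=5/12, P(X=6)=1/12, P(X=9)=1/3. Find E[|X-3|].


E[|X-3|] = sum(g(x)*P(x))
= 1*1/6 + 1*5/12 + 3*1/12 + 6*1/3
= 17/6

17/6


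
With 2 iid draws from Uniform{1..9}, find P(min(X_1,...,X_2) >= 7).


P(min >= 7) = P(all X_i >= 7) = (P(X_1 >= 7))^2
= (3/9)^2 = (1/3)^2 = 1/9

1/9


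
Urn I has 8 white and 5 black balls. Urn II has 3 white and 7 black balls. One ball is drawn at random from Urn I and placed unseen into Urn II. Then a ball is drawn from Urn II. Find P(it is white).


P(transfer white) = 8/13; P(transfer black) = 5/13
If white transferred: Urn II has 4 white of 11, so P(white|white moved) = 4/11
If black transferred: Urn II has 3 white of 11, so P(white|black moved) = 3/11
By total probability: P(white) = 8/13*4/11 + 5/13*3/11 = 47/143

47/143


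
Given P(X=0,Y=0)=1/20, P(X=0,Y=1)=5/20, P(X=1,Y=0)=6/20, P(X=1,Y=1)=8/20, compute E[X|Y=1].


P(Y=1) = 13/20
E[X|Y=1] = (0*5 + 1*8)/13 = 8/13

8/13


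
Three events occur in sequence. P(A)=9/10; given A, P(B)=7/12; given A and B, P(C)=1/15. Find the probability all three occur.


P(A∩B∩C) = P(A) * P(B|A) * P(C|A∩B)
= 9/10 * 7/12 * 1/15
= 21/40 * 1/15 = 7/200

7/200


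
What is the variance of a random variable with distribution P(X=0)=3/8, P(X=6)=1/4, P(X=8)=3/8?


E[X] = 9/2, E[X^2] = 33
Var(X) = E[X^2] - (E[X])^2 = 33 - (9/2)^2 = 51/4

51/4


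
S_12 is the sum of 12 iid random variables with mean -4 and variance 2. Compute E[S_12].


E[S_n] = n*E[X_1] = 12*-4 = -48

-48


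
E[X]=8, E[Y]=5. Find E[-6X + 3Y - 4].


E[-6X + 3Y - 4] = -6*E[X] + 3*E[Y] - 4
= (-6)*(8) + (3)*(5) + (-4)
= -48 + 15 - 4 = -37

-37


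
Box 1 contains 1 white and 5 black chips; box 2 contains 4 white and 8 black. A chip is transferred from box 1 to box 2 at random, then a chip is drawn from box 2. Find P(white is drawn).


P(transfer white) = 1/6; P(transfer black) = 5/6
If white transferred: Urn II has 5 white of 13, so P(white|white moved) = 5/13
If black transferred: Urn II has 4 white of 13, so P(white|black moved) = 4/13
By total probability: P(white) = 1/6*5/13 + 5/6*4/13 = 25/78

25/78


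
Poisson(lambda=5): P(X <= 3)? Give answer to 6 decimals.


P(X<=3) = e^(-5)*5^0/0! + e^(-5)*5^1/1! + e^(-5)*5^2/2! + e^(-5)*5^3/3!
≈ 0.0067379470 + 0.0336897350 + 0.0842243375 + 0.1403738958
= 0.2650259153
≈ 0.265026

0.265026


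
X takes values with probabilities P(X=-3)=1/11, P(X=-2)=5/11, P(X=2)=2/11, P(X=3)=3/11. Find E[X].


E[X] = sum(x * P(x))
= -3*1/11 - 2*5/11 + 2*2/11 + 3*3/11
= 0

0


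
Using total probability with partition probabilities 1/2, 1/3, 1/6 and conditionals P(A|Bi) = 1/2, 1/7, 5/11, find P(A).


P(A) = P(A|B1)P(B1) + P(A|B2)P(B2) + P(A|B3)P(B3)
= 1/2*1/2 + 1/7*1/3 + 5/11*1/6
= 1/4 + 1/21 + 5/66 = 115/308

115/308


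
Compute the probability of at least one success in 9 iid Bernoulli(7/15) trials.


P(at least one) = 1 - P(none)
P(none) = (1 - 7/15)^9 = (8/15)^9 = 134217728/38443359375
P(at least one) = 1 - 134217728/38443359375 = 38309141647/38443359375

38309141647/38443359375


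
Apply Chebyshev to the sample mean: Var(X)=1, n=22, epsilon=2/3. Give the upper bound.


Var(Xbar) = Var(X)/n = 1/22
Chebyshev: P(|Xbar-mu| >= 2/3) <= Var(Xbar)/(2/3)^2 = (1/22)/(4/9) = 9/88

9/88


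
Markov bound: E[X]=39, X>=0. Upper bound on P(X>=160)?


Markov: P(X >= a) <= E[X]/a
P(X >= 160) <= 39/160

39/160


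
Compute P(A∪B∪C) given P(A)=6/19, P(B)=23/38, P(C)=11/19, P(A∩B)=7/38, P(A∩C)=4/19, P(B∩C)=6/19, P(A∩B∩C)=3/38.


P(A∪B∪C) = P(A)+P(B)+P(C) - P(AB)-P(AC)-P(BC) + P(ABC)
= 6/19+23/38+11/19 - 7/38-4/19-6/19 + 3/38
= 33/38

33/38


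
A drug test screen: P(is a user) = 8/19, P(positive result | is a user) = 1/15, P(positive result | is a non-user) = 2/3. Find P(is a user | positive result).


P(A) = P(A|B)P(B) + P(A|B')P(B') = 1/15*8/19 + 2/3*11/19 = 118/285
P(B|A) = P(A|B)P(B)/P(A) = (8/285)/(118/285) = 4/59

4/59


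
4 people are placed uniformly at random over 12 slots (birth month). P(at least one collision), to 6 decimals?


P(all different) = prod((12-i)/12 for i=0..3) = 0.572917
P(at least one match) = 1 - 0.572917 = 0.427083

0.427083


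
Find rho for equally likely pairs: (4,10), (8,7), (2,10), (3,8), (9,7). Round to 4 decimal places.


Cov(X,Y) = -3.0800, Var(X) = 7.7600, Var(Y) = 1.8400
rho = Cov/(sqrt(VarX)*sqrt(VarY)) = -0.8151

-0.8151


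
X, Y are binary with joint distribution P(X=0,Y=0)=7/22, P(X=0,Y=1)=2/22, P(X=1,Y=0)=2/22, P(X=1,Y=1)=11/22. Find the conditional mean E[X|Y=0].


P(Y=0) = 9/22
E[X|Y=0] = (0*7 + 1*2)/9 = 2/9

2/9


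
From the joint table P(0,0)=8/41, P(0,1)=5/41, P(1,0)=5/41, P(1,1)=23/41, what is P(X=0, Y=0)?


Read from table: P(X=0, Y=0) = 8/41

8/41


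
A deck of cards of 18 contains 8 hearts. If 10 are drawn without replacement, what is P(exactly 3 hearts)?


P(X=3) = C(8,3)*C(10,7) / C(18,10)
= 56*120 / 43758
= 6720/43758 = 1120/7293

1120/7293


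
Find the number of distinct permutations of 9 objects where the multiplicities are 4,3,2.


9! = 362880
Denominator: 4!=24 * 3!=6 * 2!=2
Coefficient = 362880 / 288 = 1260

1260


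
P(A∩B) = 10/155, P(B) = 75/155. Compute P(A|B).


P(A|B) = P(A∩B)/P(B) = (10/155)/(75/155) = 10/75 = 2/15

2/15


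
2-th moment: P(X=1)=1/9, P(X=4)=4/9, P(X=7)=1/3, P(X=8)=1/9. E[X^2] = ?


E[X^2] = sum(x^2 * P(x))
= 1*1/9 + 16*4/9 + 49*1/3 + 64*1/9
= 92/3

92/3


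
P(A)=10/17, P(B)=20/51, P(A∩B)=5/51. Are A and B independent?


P(A)*P(B) = 10/17*20/51 = 200/867
P(A∩B) = 5/51 != 200/867, so not independent

No, A and B are not independent


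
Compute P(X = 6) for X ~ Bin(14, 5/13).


P(X=6) = C(14,6) * p^6 * (1-p)^8
= 3003 * 15625/4826809 * 16777216/815730721
= 60555264000000/302875106592253

60555264000000/302875106592253


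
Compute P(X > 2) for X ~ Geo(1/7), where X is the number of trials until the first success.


P(X > 2) = P(first 2 trials all fail) = (1-p)^2 = (6/7)^2 = 36/49

36/49


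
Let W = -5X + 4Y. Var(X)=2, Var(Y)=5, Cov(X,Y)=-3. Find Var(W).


Var(-5X + 4Y) = (-5)^2*Var(X) + 4^2*Var(Y) + 2*(-5)*4*Cov(X,Y)
= 25*2 + 16*5 - 40*(-3)
= 50 + 80 + 120 = 250

250


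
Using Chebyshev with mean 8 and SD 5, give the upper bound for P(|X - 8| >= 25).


k = 25/5 = 5
Chebyshev: P(|X-mu| >= k*sigma) <= 1/k^2 = 1/5^2 = 1/25

1/25


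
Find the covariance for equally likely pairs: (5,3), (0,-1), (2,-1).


E[X]=7/3, E[Y]=1/3, E[XY]=13/3
Cov(X,Y) = E[XY] - E[X]E[Y] = 13/3 - 7/3*1/3 = 32/9

32/9


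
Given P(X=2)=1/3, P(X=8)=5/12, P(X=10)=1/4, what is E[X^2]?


E[X^2] = sum(g(x)*P(x))
= 4*1/3 + 64*5/12 + 100*1/4
= 53

53


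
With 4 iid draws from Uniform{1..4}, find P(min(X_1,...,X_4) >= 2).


P(min >= 2) = P(all X_i >= 2) = (P(X_1 >= 2))^4
= (3/4)^4 = 81/256

81/256


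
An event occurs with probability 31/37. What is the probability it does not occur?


P(A') = 1 - P(A) = 1 - 31/37 = 6/37

6/37


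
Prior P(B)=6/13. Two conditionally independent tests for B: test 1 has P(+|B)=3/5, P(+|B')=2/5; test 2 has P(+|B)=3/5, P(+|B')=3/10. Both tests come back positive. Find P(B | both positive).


After test 1: P(+) = 3/5*6/13 + 2/5*7/13 = 32/65
P(B|+) = (18/65)/(32/65) = 9/16
After test 2 (use post1 as new prior): P(+) = 3/5*9/16 + 3/10*7/16 = 15/32
P(B|+,+) = (27/80)/(15/32) = 18/25

18/25


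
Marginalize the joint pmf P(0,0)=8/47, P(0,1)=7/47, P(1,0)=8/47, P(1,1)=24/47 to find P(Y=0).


P(Y=0) = P(0,0)+P(1,0) = 8/47 + 8/47 = 16/47

16/47


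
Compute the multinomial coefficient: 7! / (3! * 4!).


7! = 5040
Denominator: 3!=6 * 4!=24
Coefficient = 5040 / 144 = 35

35


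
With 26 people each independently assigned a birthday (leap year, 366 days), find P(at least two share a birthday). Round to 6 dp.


P(all different) = prod((366-i)/366 for i=0..25) = 0.402786
P(at least one match) = 1 - 0.402786 = 0.597214

0.597214


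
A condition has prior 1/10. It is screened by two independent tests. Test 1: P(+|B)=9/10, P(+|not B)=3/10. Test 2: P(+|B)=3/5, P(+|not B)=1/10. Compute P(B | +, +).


After test 1: P(+) = 9/10*1/10 + 3/10*9/10 = 9/25
P(B|+) = (9/100)/(9/25) = 1/4
After test 2 (use post1 as new prior): P(+) = 3/5*1/4 + 1/10*3/4 = 9/40
P(B|+,+) = (3/20)/(9/40) = 2/3

2/3


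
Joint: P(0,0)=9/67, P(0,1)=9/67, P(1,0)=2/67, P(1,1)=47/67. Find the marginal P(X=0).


P(X=0) = P(0,0)+P(0,1) = 9/67 + 9/67 = 18/67

18/67


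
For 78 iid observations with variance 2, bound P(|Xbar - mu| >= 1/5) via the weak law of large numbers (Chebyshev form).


Var(Xbar) = Var(X)/n = 2/78
Chebyshev: P(|Xbar-mu| >= 1/5) <= Var(Xbar)/(1/5)^2 = (1/39)/(1/25) = 25/39

25/39


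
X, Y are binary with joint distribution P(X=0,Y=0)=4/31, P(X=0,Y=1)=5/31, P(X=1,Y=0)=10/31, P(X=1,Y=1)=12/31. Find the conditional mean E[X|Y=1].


P(Y=1) = 17/31
E[X|Y=1] = (0*5 + 1*12)/17 = 12/17

12/17


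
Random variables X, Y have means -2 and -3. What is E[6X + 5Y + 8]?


E[6X + 5Y + 8] = 6*E[X] + 5*E[Y] + 8
= (6)*(-2) + (5)*(-3) + (8)
= -12 - 15 + 8 = -19

-19


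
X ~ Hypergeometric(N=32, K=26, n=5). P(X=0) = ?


P(X=0) = C(26,0)*C(6,5) / C(32,5)
= 1*6 / 201376
= 6/201376 = 3/100688

3/100688


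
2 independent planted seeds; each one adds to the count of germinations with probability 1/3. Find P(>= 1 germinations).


P(at least one) = 1 - P(none)
P(none) = (1 - 1/3)^2 = (2/3)^2 = 4/9
P(at least one) = 1 - 4/9 = 5/9

5/9


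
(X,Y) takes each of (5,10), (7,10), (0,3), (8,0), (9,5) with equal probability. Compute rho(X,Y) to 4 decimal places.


Cov(X,Y) = 0.5200, Var(X) = 10.1600, Var(Y) = 15.4400
rho = Cov/(sqrt(VarX)*sqrt(VarY)) = 0.0415

0.0415


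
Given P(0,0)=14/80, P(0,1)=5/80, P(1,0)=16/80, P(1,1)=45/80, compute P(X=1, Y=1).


Read from table: P(X=1, Y=1) = 45/80 = 9/16

9/16


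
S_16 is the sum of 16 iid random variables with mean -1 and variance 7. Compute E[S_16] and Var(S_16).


E[S_n] = n*mu = 16*-1 = -16
Var(S_n) = n*sigma^2 = 16*7 = 112

E[S_16]=-16, Var(S_16)=112


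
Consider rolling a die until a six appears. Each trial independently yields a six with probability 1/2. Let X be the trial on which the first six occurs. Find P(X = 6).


P(X=6) = (1-p)^5 * p = (1/2)^5 * 1/2
= 1/32 * 1/2 = 1/64

1/64


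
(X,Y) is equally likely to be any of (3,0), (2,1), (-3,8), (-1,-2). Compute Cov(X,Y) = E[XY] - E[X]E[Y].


E[X]=1/4, E[Y]=7/4, E[XY]=-5
Cov(X,Y) = E[XY] - E[X]E[Y] = -5 - 1/4*7/4 = -87/16

-87/16


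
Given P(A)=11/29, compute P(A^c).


P(A') = 1 - P(A) = 1 - 11/29 = 18/29

18/29


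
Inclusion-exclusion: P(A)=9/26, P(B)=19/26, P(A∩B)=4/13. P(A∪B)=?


P(A∪B) = P(A) + P(B) - P(A∩B)
= 9/26 + 19/26 - 4/13 = 10/13

10/13


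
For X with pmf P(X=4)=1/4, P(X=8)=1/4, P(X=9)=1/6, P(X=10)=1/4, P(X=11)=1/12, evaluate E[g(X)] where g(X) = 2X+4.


E[2X+4] = sum(g(x)*P(x))
= 12*1/4 + 20*1/4 + 22*1/6 + 24*1/4 + 26*1/12
= 119/6

119/6


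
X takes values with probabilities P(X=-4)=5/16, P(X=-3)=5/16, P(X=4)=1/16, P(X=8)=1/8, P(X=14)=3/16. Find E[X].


E[X] = sum(x * P(x))
= -4*5/16 - 3*5/16 + 4*1/16 + 8*1/8 + 14*3/16
= 27/16

27/16


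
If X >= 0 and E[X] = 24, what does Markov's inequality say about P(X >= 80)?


Markov: P(X >= a) <= E[X]/a
P(X >= 80) <= 24/80 = 3/10

3/10


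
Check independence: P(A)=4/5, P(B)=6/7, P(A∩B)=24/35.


P(A)*P(B) = 4/5*6/7 = 24/35
P(A∩B) = 24/35, which equals P(A)P(B), so independent

Yes, A and B are independent


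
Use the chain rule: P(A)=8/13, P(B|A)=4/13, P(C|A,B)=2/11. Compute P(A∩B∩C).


P(A∩B∩C) = P(A) * P(B|A) * P(C|A∩B)
= 8/13 * 4/13 * 2/11
= 32/169 * 2/11 = 64/1859

64/1859


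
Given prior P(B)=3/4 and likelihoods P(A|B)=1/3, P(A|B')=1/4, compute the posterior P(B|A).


P(A) = P(A|B)P(B) + P(A|B')P(B') = 1/3*3/4 + 1/4*1/4 = 5/16
P(B|A) = P(A|B)P(B)/P(A) = (1/4)/(5/16) = 4/5

4/5


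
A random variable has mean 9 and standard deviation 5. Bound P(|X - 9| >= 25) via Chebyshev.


k = 25/5 = 5
Chebyshev: P(|X-mu| >= k*sigma) <= 1/k^2 = 1/5^2 = 1/25

1/25


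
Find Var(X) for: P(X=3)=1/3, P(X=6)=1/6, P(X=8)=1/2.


E[X] = 6, E[X^2] = 41
Var(X) = E[X^2] - (E[X])^2 = 41 - (6)^2 = 5

5


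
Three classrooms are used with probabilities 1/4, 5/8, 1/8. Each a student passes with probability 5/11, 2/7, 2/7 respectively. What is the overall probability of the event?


P(A) = P(A|B1)P(B1) + P(A|B2)P(B2) + P(A|B3)P(B3)
= 5/11*1/4 + 2/7*5/8 + 2/7*1/8
= 5/44 + 5/28 + 1/28 = 101/308

101/308


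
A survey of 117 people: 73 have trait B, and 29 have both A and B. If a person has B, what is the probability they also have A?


P(A|B) = P(A∩B)/P(B) = (29/117)/(73/117) = 29/73

29/73


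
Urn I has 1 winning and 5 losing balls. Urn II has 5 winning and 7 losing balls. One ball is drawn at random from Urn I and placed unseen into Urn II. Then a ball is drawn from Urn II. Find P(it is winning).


P(transfer winning) = 1/6; P(transfer losing) = 5/6
If winning transferred: Urn II has 6 winning of 13, so P(winning|winning moved) = 6/13
If losing transferred: Urn II has 5 winning of 13, so P(winning|losing moved) = 5/13
By total probability: P(winning) = 1/6*6/13 + 5/6*5/13 = 31/78

31/78


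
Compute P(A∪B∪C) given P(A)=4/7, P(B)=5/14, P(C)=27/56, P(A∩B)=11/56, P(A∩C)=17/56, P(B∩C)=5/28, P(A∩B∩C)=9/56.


P(A∪B∪C) = P(A)+P(B)+P(C) - P(AB)-P(AC)-P(BC) + P(ABC)
= 4/7+5/14+27/56 - 11/56-17/56-5/28 + 9/56
= 25/28

25/28


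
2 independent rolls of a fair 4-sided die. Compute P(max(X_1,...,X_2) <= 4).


P(max <= 4) = P(all X_i <= 4) = (P(X_1 <= 4))^2
= (4/4)^2 = 1^2 = 1

1


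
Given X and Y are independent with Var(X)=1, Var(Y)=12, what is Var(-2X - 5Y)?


Independence => Cov(X,Y)=0
Var(-2X - 5Y) = (-2)^2*Var(X) + (-5)^2*Var(Y)
= 4*1 + 25*12 = 304

304


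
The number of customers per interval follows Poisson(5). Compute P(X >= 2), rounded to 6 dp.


P(X>=2) = 1 - P(X<=1) = 1 - (e^(-5)*5^0/0! + e^(-5)*5^1/1!)
≈ 1 - (0.0067379470 + 0.0336897350)
= 1 - 0.0404276820 = 0.9595723180
≈ 0.959572

0.959572


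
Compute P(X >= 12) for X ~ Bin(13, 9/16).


P(X>=12) = P(X=12) + P(X=13)
= 25701087819771/4503599627370496 + 2541865828329/4503599627370496
= 7060738412025/1125899906842624

7060738412025/1125899906842624


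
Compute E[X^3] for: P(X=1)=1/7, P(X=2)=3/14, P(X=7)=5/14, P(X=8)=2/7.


E[X^3] = sum(x^3 * P(x))
= 1*1/7 + 8*3/14 + 343*5/14 + 512*2/7
= 3789/14

3789/14


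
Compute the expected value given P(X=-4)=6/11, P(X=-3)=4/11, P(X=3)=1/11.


E[X] = sum(x * P(x))
= -4*6/11 - 3*4/11 + 3*1/11
= -3

-3


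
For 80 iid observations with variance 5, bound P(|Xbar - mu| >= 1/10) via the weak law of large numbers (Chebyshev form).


Var(Xbar) = Var(X)/n = 5/80
Chebyshev: P(|Xbar-mu| >= 1/10) <= Var(Xbar)/(1/10)^2 = (1/16)/(1/100) = 25/4
Bound exceeds 1, so trivial bound: 1

1


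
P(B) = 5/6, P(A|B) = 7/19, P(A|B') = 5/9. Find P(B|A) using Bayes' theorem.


P(A) = P(A|B)P(B) + P(A|B')P(B') = 7/19*5/6 + 5/9*1/6 = 205/513
P(B|A) = P(A|B)P(B)/P(A) = (35/114)/(205/513) = 63/82

63/82


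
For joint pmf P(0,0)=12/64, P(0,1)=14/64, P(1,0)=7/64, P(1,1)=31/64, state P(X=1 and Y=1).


Read from table: P(X=1, Y=1) = 31/64

31/64


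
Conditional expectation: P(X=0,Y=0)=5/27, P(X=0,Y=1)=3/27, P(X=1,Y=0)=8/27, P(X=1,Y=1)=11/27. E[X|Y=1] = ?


P(Y=1) = 14/27
E[X|Y=1] = (0*3 + 1*11)/14 = 11/14

11/14


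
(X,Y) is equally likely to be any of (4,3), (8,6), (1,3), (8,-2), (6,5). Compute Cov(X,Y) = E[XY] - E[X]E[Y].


E[X]=27/5, E[Y]=3, E[XY]=77/5
Cov(X,Y) = E[XY] - E[X]E[Y] = 77/5 - 27/5*3 = -4/5

-4/5


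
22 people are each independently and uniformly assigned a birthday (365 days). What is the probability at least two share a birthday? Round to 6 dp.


P(all different) = prod((365-i)/365 for i=0..21) = 0.524305
P(at least one match) = 1 - 0.524305 = 0.475695

0.475695


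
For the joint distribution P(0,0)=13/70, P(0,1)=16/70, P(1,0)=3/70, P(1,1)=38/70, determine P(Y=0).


P(Y=0) = P(0,0)+P(1,0) = 13/70 + 3/70 = 16/70 = 8/35

8/35


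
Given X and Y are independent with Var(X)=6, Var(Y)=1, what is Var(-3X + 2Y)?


Independence => Cov(X,Y)=0
Var(-3X + 2Y) = (-3)^2*Var(X) + 2^2*Var(Y)
= 9*6 + 4*1 = 58

58


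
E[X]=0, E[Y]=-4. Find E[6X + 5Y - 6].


E[6X + 5Y - 6] = 6*E[X] + 5*E[Y] - 6
= (6)*(0) + (5)*(-4) + (-6)
= 0 - 20 - 6 = -26

-26


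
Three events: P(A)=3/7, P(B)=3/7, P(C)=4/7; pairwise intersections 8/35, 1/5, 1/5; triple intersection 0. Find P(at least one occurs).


P(A∪B∪C) = P(A)+P(B)+P(C) - P(AB)-P(AC)-P(BC) + P(ABC)
= 3/7+3/7+4/7 - 8/35-1/5-1/5 + 0
= 4/5

4/5


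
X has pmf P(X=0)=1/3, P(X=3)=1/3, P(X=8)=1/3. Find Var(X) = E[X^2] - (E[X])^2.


E[X] = 11/3, E[X^2] = 73/3
Var(X) = E[X^2] - (E[X])^2 = 73/3 - (11/3)^2 = 98/9

98/9


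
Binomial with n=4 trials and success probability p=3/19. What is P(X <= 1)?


P(X<=1) = P(X=0) + P(X=1)
= 65536/130321 + 49152/130321
= 114688/130321

114688/130321


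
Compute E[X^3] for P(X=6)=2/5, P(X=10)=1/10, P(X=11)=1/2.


E[X^3] = sum(g(x)*P(x))
= 216*2/5 + 1000*1/10 + 1331*1/2
= 8519/10

8519/10


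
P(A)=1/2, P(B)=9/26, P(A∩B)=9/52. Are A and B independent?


P(A)*P(B) = 1/2*9/26 = 9/52
P(A∩B) = 9/52, which equals P(A)P(B), so independent

Yes, A and B are independent


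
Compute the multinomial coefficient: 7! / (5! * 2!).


7! = 5040
Denominator: 5!=120 * 2!=2
Coefficient = 5040 / 240 = 21

21


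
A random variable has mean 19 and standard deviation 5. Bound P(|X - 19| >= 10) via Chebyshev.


k = 10/5 = 2
Chebyshev: P(|X-mu| >= k*sigma) <= 1/k^2 = 1/2^2 = 1/4

1/4


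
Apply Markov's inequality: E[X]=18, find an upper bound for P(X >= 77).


Markov: P(X >= a) <= E[X]/a
P(X >= 77) <= 18/77

18/77


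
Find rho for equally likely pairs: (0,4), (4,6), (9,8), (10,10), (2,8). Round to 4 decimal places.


Cov(X,Y) = 6.4000, Var(X) = 15.2000, Var(Y) = 4.1600
rho = Cov/(sqrt(VarX)*sqrt(VarY)) = 0.8048

0.8048


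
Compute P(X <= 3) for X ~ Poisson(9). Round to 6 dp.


P(X<=3) = e^(-9)*9^0/0! + e^(-9)*9^1/1! + e^(-9)*9^2/2! + e^(-9)*9^3/3!
≈ 0.0001234098 + 0.0011106882 + 0.0049980971 + 0.0149942912
= 0.0212264863
≈ 0.021226

0.021226


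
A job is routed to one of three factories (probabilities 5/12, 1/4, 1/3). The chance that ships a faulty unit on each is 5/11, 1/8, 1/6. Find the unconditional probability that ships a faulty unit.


P(A) = P(A|B1)P(B1) + P(A|B2)P(B2) + P(A|B3)P(B3)
= 5/11*5/12 + 1/8*1/4 + 1/6*1/3
= 25/132 + 1/32 + 1/18 = 875/3168

875/3168


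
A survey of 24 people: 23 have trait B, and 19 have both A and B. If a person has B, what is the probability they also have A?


P(A|B) = P(A∩B)/P(B) = (19/24)/(23/24) = 19/23

19/23


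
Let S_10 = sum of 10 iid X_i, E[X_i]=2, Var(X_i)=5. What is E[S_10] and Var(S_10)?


E[S_n] = n*mu = 10*2 = 20
Var(S_n) = n*sigma^2 = 10*5 = 50

E[S_10]=20, Var(S_10)=50


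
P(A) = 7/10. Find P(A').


P(A') = 1 - P(A) = 1 - 7/10 = 3/10

3/10


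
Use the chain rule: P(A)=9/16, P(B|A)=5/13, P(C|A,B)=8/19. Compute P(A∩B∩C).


P(A∩B∩C) = P(A) * P(B|A) * P(C|A∩B)
= 9/16 * 5/13 * 8/19
= 45/208 * 8/19 = 45/494

45/494


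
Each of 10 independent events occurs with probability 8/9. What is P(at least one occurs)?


P(at least one) = 1 - P(none)
P(none) = (1 - 8/9)^10 = (1/9)^10 = 1/3486784401
P(at least one) = 1 - 1/3486784401 = 3486784400/3486784401

3486784400/3486784401


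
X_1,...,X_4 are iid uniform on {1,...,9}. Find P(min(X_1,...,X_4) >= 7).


P(min >= 7) = P(all X_i >= 7) = (P(X_1 >= 7))^4
= (3/9)^4 = (1/3)^4 = 1/81

1/81


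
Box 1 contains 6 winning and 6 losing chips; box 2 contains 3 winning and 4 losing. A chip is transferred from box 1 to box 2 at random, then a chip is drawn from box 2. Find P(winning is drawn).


P(transfer winning) = 6/12 = 1/2; P(transfer losing) = 1/2
If winning transferred: Urn II has 4 winning of 8, so P(winning|winning moved) = 1/2
If losing transferred: Urn II has 3 winning of 8, so P(winning|losing moved) = 3/8
By total probability: P(winning) = 1/2*1/2 + 1/2*3/8 = 7/16

7/16


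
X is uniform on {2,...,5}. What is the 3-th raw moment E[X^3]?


E[X^3] = (1/4) * sum(x^3 for x=2..5)
= 224/4 = 56

56


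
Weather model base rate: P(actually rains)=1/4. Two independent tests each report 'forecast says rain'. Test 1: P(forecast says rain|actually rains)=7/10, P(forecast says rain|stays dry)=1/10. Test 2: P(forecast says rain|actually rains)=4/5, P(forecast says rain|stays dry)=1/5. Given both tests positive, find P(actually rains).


After test 1: P(+) = 7/10*1/4 + 1/10*3/4 = 1/4
P(B|+) = (7/40)/(1/4) = 7/10
After test 2 (use post1 as new prior): P(+) = 4/5*7/10 + 1/5*3/10 = 31/50
P(B|+,+) = (14/25)/(31/50) = 28/31

28/31


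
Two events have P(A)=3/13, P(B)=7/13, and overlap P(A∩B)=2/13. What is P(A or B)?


P(A∪B) = P(A) + P(B) - P(A∩B)
= 3/13 + 7/13 - 2/13 = 8/13

8/13


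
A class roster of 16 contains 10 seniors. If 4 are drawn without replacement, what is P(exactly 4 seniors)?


P(X=4) = C(10,4)*C(6,0) / C(16,4)
= 210*1 / 1820
= 210/1820 = 3/26

3/26


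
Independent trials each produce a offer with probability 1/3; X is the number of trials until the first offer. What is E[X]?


For geometric (trials until first success), E[X] = 1/p = 1/(1/3) = 3

3


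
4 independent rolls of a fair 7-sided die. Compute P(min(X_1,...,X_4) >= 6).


P(min >= 6) = P(all X_i >= 6) = (P(X_1 >= 6))^4
= (2/7)^4 = 16/2401

16/2401


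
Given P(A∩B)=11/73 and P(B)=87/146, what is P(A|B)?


P(A|B) = P(A∩B)/P(B) = (22/146)/(87/146) = 22/87

22/87


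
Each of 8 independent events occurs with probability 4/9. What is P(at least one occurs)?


P(at least one) = 1 - P(none)
P(none) = (1 - 4/9)^8 = (5/9)^8 = 390625/43046721
P(at least one) = 1 - 390625/43046721 = 42656096/43046721

42656096/43046721


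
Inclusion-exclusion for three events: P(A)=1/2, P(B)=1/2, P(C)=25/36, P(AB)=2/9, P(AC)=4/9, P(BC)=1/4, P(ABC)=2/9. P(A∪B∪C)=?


P(A∪B∪C) = P(A)+P(B)+P(C) - P(AB)-P(AC)-P(BC) + P(ABC)
= 1/2+1/2+25/36 - 2/9-4/9-1/4 + 2/9
= 1

1


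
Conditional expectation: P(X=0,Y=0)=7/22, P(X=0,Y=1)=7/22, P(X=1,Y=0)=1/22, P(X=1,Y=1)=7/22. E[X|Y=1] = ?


P(Y=1) = 14/22
E[X|Y=1] = (0*7 + 1*7)/14 = 7/14 = 1/2

1/2


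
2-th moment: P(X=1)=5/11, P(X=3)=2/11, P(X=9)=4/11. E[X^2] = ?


E[X^2] = sum(x^2 * P(x))
= 1*5/11 + 9*2/11 + 81*4/11
= 347/11

347/11


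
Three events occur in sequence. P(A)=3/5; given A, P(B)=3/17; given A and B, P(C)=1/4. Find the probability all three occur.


P(A∩B∩C) = P(A) * P(B|A) * P(C|A∩B)
= 3/5 * 3/17 * 1/4
= 9/85 * 1/4 = 9/340

9/340


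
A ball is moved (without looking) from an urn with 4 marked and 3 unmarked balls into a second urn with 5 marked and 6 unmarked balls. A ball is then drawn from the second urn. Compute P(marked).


P(transfer marked) = 4/7; P(transfer unmarked) = 3/7
If marked transferred: Urn II has 6 marked of 12, so P(marked|marked moved) = 1/2
If unmarked transferred: Urn II has 5 marked of 12, so P(marked|unmarked moved) = 5/12
By total probability: P(marked) = 4/7*1/2 + 3/7*5/12 = 13/28

13/28


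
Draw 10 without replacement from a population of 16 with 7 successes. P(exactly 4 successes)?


P(X=4) = C(7,4)*C(9,6) / C(16,10)
= 35*84 / 8008
= 2940/8008 = 105/286

105/286


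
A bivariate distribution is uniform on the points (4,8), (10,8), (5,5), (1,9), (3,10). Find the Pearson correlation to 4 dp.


Cov(X,Y) = -1.6000, Var(X) = 9.0400, Var(Y) = 2.8000
rho = Cov/(sqrt(VarX)*sqrt(VarY)) = -0.3180

-0.3180


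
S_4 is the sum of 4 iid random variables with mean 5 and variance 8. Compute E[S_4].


E[S_n] = n*E[X_1] = 4*5 = 20

20


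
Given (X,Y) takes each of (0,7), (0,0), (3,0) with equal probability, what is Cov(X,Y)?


E[X]=1, E[Y]=7/3, E[XY]=0
Cov(X,Y) = E[XY] - E[X]E[Y] = 0 - 1*7/3 = -7/3

-7/3


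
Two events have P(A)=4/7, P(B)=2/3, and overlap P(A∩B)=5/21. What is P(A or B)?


P(A∪B) = P(A) + P(B) - P(A∩B)
= 4/7 + 2/3 - 5/21 = 1

1


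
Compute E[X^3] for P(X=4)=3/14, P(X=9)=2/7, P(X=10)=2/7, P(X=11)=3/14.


E[X^3] = sum(g(x)*P(x))
= 64*3/14 + 729*2/7 + 1000*2/7 + 1331*3/14
= 11101/14

11101/14


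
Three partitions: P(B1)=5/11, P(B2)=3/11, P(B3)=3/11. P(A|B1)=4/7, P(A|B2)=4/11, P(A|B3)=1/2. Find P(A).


P(A) = P(A|B1)P(B1) + P(A|B2)P(B2) + P(A|B3)P(B3)
= 4/7*5/11 + 4/11*3/11 + 1/2*3/11
= 20/77 + 12/121 + 3/22 = 839/1694

839/1694


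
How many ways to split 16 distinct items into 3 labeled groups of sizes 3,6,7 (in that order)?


16! = 20922789888000
Denominator: 3!=6 * 6!=720 * 7!=5040
Coefficient = 20922789888000 / 21772800 = 960960

960960


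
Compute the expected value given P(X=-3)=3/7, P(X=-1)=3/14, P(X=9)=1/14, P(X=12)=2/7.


E[X] = sum(x * P(x))
= -3*3/7 - 1*3/14 + 9*1/14 + 12*2/7
= 18/7

18/7


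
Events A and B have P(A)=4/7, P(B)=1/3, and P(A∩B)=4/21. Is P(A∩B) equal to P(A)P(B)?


P(A)*P(B) = 4/7*1/3 = 4/21
P(A∩B) = 4/21, which equals P(A)P(B), so independent

Yes, A and B are independent


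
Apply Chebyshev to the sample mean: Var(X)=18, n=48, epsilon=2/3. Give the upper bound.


Var(Xbar) = Var(X)/n = 18/48
Chebyshev: P(|Xbar-mu| >= 2/3) <= Var(Xbar)/(2/3)^2 = (3/8)/(4/9) = 27/32

27/32


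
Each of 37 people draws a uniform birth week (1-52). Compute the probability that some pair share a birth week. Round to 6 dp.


P(all different) = prod((52-i)/52 for i=0..36) = 0.000000
P(at least one match) = 1 - 0.000000 = 1.000000

1.000000


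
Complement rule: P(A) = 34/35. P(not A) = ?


P(A') = 1 - P(A) = 1 - 34/35 = 1/35

1/35


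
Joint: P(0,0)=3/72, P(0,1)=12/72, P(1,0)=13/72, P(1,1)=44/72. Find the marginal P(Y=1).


P(Y=1) = P(0,1)+P(1,1) = 12/72 + 44/72 = 56/72 = 7/9

7/9


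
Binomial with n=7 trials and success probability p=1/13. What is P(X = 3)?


P(X=3) = C(7,3) * p^3 * (1-p)^4
= 35 * 1/2197 * 20736/28561
= 725760/62748517

725760/62748517


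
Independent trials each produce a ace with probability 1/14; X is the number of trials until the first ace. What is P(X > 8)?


P(X > 8) = P(first 8 trials all fail) = (1-p)^8 = (13/14)^8 = 815730721/1475789056

815730721/1475789056


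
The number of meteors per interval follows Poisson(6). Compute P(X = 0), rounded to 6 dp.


P(X=0) = e^(-6) * 6^0 / 0!
≈ 0.002478752177 * 1 / 1
≈ 0.002479

0.002479


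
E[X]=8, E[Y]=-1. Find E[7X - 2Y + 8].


E[7X - 2Y + 8] = 7*E[X] - 2*E[Y] + 8
= (7)*(8) + (-2)*(-1) + (8)
= 56 + 2 + 8 = 66

66


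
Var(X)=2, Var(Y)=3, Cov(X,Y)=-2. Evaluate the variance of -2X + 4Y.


Var(-2X + 4Y) = (-2)^2*Var(X) + 4^2*Var(Y) + 2*(-2)*4*Cov(X,Y)
= 4*2 + 16*3 - 16*(-2)
= 8 + 48 + 32 = 88

88


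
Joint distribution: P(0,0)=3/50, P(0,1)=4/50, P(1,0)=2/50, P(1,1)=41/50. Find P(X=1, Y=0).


Read from table: P(X=1, Y=0) = 2/50 = 1/25

1/25


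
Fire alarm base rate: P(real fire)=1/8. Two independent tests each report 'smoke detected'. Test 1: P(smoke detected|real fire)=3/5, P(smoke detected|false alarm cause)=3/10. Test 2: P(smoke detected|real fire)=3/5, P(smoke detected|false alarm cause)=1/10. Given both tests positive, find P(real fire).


After test 1: P(+) = 3/5*1/8 + 3/10*7/8 = 27/80
P(B|+) = (3/40)/(27/80) = 2/9
After test 2 (use post1 as new prior): P(+) = 3/5*2/9 + 1/10*7/9 = 19/90
P(B|+,+) = (2/15)/(19/90) = 12/19

12/19


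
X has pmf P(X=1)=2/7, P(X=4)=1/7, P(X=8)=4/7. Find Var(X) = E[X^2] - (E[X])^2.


E[X] = 38/7, E[X^2] = 274/7
Var(X) = E[X^2] - (E[X])^2 = 274/7 - (38/7)^2 = 474/49

474/49


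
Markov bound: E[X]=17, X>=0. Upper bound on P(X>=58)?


Markov: P(X >= a) <= E[X]/a
P(X >= 58) <= 17/58

17/58


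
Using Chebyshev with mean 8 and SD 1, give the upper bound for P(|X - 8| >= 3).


k = 3/1 = 3
Chebyshev: P(|X-mu| >= k*sigma) <= 1/k^2 = 1/3^2 = 1/9

1/9


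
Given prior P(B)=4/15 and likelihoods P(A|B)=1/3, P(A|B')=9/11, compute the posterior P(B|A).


P(A) = P(A|B)P(B) + P(A|B')P(B') = 1/3*4/15 + 9/11*11/15 = 31/45
P(B|A) = P(A|B)P(B)/P(A) = (4/45)/(31/45) = 4/31

4/31


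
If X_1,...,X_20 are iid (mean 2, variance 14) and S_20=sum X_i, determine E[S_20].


E[S_n] = n*E[X_1] = 20*2 = 40

40


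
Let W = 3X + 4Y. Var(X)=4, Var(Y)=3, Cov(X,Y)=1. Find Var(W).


Var(3X + 4Y) = 3^2*Var(X) + 4^2*Var(Y) + 2*3*4*Cov(X,Y)
= 9*4 + 16*3 + 24*1
= 36 + 48 + 24 = 108

108


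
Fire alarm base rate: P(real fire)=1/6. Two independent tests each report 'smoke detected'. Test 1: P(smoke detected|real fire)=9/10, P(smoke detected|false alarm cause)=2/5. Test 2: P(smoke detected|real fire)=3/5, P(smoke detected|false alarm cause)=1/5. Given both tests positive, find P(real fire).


After test 1: P(+) = 9/10*1/6 + 2/5*5/6 = 29/60
P(B|+) = (3/20)/(29/60) = 9/29
After test 2 (use post1 as new prior): P(+) = 3/5*9/29 + 1/5*20/29 = 47/145
P(B|+,+) = (27/145)/(47/145) = 27/47

27/47


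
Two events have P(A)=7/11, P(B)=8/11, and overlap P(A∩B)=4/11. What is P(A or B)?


P(A∪B) = P(A) + P(B) - P(A∩B)
= 7/11 + 8/11 - 4/11 = 1

1


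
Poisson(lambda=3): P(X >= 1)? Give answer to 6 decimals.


P(X>=1) = 1 - P(X<=0) = 1 - (e^(-3)*3^0/0!)
≈ 1 - 0.0497870684 = 0.9502129316
≈ 0.950213

0.950213


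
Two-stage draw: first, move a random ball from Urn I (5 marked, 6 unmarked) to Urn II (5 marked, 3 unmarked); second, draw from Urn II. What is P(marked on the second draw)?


P(transfer marked) = 5/11; P(transfer unmarked) = 6/11
If marked transferred: Urn II has 6 marked of 9, so P(marked|marked moved) = 2/3
If unmarked transferred: Urn II has 5 marked of 9, so P(marked|unmarked moved) = 5/9
By total probability: P(marked) = 5/11*2/3 + 6/11*5/9 = 20/33

20/33


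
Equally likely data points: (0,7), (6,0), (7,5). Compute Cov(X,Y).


E[X]=13/3, E[Y]=4, E[XY]=35/3
Cov(X,Y) = E[XY] - E[X]E[Y] = 35/3 - 13/3*4 = -17/3

-17/3


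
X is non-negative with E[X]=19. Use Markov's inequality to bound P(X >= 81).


Markov: P(X >= a) <= E[X]/a
P(X >= 81) <= 19/81

19/81


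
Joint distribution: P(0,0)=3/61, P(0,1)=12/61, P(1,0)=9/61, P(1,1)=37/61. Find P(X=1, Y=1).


Read from table: P(X=1, Y=1) = 37/61

37/61


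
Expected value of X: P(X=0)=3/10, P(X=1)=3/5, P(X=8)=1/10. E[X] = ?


E[X] = sum(x * P(x))
= 0*3/10 + 1*3/5 + 8*1/10
= 7/5

7/5


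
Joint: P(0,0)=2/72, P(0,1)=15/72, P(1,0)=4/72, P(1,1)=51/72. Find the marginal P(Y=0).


P(Y=0) = P(0,0)+P(1,0) = 2/72 + 4/72 = 6/72 = 1/12

1/12


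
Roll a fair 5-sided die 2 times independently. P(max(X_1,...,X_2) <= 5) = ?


P(max <= 5) = P(all X_i <= 5) = (P(X_1 <= 5))^2
= (5/5)^2 = 1^2 = 1

1


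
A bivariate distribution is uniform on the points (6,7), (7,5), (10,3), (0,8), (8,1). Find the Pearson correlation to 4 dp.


Cov(X,Y) = -6.7600, Var(X) = 11.3600, Var(Y) = 6.5600
rho = Cov/(sqrt(VarX)*sqrt(VarY)) = -0.7831

-0.7831


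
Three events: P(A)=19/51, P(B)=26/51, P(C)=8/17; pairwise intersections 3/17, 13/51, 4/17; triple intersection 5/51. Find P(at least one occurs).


P(A∪B∪C) = P(A)+P(B)+P(C) - P(AB)-P(AC)-P(BC) + P(ABC)
= 19/51+26/51+8/17 - 3/17-13/51-4/17 + 5/51
= 40/51

40/51


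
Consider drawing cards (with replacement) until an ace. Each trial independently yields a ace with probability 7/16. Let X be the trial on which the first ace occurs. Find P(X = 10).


P(X=10) = (1-p)^9 * p = (9/16)^9 * 7/16
= 387420489/68719476736 * 7/16 = 2711943423/1099511627776

2711943423/1099511627776


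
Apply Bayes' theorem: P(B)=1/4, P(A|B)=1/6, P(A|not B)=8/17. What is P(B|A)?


P(A) = P(A|B)P(B) + P(A|B')P(B') = 1/6*1/4 + 8/17*3/4 = 161/408
P(B|A) = P(A|B)P(B)/P(A) = (1/24)/(161/408) = 17/161

17/161


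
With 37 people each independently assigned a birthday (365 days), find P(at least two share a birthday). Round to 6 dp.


P(all different) = prod((365-i)/365 for i=0..36) = 0.151266
P(at least one match) = 1 - 0.151266 = 0.848734

0.848734


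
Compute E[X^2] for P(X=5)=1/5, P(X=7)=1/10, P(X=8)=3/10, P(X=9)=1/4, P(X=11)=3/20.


E[X^2] = sum(g(x)*P(x))
= 25*1/5 + 49*1/10 + 64*3/10 + 81*1/4 + 121*3/20
= 135/2

135/2


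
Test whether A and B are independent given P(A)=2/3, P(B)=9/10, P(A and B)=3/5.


P(A)*P(B) = 2/3*9/10 = 3/5
P(A∩B) = 3/5, which equals P(A)P(B), so independent

Yes, A and B are independent


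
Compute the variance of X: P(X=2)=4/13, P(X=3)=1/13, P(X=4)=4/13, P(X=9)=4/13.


E[X] = 63/13, E[X^2] = 413/13
Var(X) = E[X^2] - (E[X])^2 = 413/13 - (63/13)^2 = 1400/169

1400/169


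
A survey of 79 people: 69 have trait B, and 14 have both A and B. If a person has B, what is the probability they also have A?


P(A|B) = P(A∩B)/P(B) = (14/79)/(69/79) = 14/69

14/69


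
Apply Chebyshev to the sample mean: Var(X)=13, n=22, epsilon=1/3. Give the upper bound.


Var(Xbar) = Var(X)/n = 13/22
Chebyshev: P(|Xbar-mu| >= 1/3) <= Var(Xbar)/(1/3)^2 = (13/22)/(1/9) = 117/22
Bound exceeds 1, so trivial bound: 1

1


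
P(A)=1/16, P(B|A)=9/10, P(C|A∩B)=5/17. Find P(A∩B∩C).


P(A∩B∩C) = P(A) * P(B|A) * P(C|A∩B)
= 1/16 * 9/10 * 5/17
= 9/160 * 5/17 = 9/544

9/544


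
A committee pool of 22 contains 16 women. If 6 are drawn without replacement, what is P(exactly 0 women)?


P(X=0) = C(16,0)*C(6,6) / C(22,6)
= 1*1 / 74613
= 1/74613

1/74613
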